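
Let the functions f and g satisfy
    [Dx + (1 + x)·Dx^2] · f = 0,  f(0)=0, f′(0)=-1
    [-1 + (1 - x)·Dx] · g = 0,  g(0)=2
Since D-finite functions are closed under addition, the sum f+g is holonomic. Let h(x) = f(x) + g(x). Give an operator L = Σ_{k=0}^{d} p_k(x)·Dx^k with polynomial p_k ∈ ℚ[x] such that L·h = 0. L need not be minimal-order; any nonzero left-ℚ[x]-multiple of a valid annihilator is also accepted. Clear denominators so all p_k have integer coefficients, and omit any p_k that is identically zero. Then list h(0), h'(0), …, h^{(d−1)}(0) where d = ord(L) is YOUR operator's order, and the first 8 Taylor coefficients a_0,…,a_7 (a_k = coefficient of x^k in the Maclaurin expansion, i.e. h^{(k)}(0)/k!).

f: a_k = 0, -1, 1/2, -1/3, 1/4, -1/5, 1/6, -1/7, …
g: a_k = 2, 2, 2, 2, 2, 2, 2, 2, …
Sum ⇒ L₀ = lclm(L_f,L_g) in ℚ(x)⟨Dx⟩.
L = (-10 - 2·x)·Dx + (-4 - 16·x - 4·x^2)·Dx^2 + (3 + x - 3·x^2 - x^3)·Dx^3  (order 3).
h: a_k = 2, 1, 5/2, 5/3, 9/4, 9/5, 13/6, 13/7, …
ICs: h(0) = 2, h′(0) = 1, h′′(0) = 5.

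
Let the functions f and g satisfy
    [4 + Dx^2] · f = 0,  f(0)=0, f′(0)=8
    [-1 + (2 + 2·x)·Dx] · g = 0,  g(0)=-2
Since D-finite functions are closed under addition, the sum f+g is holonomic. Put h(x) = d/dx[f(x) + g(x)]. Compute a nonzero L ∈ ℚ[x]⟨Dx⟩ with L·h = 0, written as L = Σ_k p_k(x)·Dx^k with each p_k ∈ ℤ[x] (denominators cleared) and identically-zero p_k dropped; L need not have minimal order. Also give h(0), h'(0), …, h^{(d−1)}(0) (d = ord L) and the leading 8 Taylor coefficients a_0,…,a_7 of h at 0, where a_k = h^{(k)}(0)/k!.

L = (-124 - 128·x - 64·x^2) + (-152 - 408·x - 384·x^2 - 128·x^3)·Dx + (-31 - 32·x - 16·x^2)·Dx^2 + (-38 - 102·x - 96·x^2 - 32·x^3)·Dx^3  (order 3).
h: a_k = 7, 1/2, -131/8, 5/16, 1943/384, 63/256, -43163/46080, 429/2048, …
ICs: h(0) = 7, h′(0) = 1/2, h′′(0) = -131/4.

f: a_k = 0, 8, 0, -16/3, 0, 16/15, 0, -32/315, …
g: a_k = -2, -1, 1/4, -1/8, 5/64, -7/128, 21/512, -33/1024, …
f+g: L₀ = lclm(L_f,L_g), ord ≤ 2+1.
h₀' ⇒ L via d/dx closure of L₀.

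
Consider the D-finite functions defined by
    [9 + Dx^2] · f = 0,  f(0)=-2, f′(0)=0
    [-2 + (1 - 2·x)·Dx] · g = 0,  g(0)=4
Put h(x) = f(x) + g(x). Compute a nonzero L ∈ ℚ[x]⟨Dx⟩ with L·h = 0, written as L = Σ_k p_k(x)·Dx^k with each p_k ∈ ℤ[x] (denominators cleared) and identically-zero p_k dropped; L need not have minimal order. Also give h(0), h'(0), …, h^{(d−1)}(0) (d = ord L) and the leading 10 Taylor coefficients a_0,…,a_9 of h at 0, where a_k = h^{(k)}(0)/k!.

f: a_k = -2, 0, 9, 0, -27/4, 0, 81/40, 0, -729/2240, 0, …
g: a_k = 4, 8, 16, 32, 64, 128, 256, 512, 1024, 2048, …
Sum ⇒ L₀ = lclm(L_f,L_g) in ℚ(x)⟨Dx⟩.
L = (-594 + 648·x - 648·x^2) + (153 - 630·x + 972·x^2 - 648·x^3)·Dx + (-66 + 72·x - 72·x^2)·Dx^2 + (17 - 70·x + 108·x^2 - 72·x^3)·Dx^3  (order 3).
h: a_k = 2, 8, 25, 32, 229/4, 128, 10321/40, 512, 2293031/2240, 2048, …
ICs: h(0) = 2, h′(0) = 8, h′′(0) = 50.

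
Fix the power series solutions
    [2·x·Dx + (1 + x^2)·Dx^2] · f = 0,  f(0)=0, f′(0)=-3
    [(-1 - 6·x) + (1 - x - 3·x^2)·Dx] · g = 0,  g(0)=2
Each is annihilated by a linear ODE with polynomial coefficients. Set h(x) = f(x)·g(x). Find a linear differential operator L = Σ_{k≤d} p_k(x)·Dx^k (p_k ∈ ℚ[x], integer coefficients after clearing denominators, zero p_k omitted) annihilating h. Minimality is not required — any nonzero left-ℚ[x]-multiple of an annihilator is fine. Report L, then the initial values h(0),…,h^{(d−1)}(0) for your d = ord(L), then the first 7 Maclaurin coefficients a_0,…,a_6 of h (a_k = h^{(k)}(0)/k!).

f: a_k = 0, -3, 0, 1, 0, -3/5, 0, …
g: a_k = 2, 2, 8, 14, 38, 80, 194, …
f·g: L₀ = L_f ⊗_s L_g, ord ≤ 2·1.
L = (6 + 2·x + 18·x^2) + (2 + 10·x + 4·x^2 + 18·x^3)·Dx + (-1 + x + 2·x^2 + x^3 + 3·x^4)·Dx^2  (order 2).
h: a_k = 0, -6, -6, -22, -40, -536/5, -1136/5, …
ICs: h(0) = 0, h′(0) = -6.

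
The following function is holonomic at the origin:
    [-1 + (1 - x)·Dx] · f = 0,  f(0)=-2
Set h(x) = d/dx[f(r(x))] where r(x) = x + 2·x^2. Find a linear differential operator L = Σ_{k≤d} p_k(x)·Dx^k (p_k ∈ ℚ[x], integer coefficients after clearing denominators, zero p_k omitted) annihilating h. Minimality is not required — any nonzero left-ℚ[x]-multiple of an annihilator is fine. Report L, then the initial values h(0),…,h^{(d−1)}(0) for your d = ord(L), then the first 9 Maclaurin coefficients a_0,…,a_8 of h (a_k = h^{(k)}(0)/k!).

f: a_k = -2, -2, -2, -2, -2, -2, -2, -2, -2, …
f∘r: x↦r, Dx↦Dx/r' in L_f ⇒ L₀.
h=h₀': d/dx-closure on L₀ ⇒ L.
L = (6 + 12·x + 24·x^2) + (-1 - 3·x + 6·x^2 + 8·x^3)·Dx  (order 1).
h: a_k = -2, -12, -30, -88, -210, -516, -1190, -2736, -6138, …
ICs: h(0) = -2.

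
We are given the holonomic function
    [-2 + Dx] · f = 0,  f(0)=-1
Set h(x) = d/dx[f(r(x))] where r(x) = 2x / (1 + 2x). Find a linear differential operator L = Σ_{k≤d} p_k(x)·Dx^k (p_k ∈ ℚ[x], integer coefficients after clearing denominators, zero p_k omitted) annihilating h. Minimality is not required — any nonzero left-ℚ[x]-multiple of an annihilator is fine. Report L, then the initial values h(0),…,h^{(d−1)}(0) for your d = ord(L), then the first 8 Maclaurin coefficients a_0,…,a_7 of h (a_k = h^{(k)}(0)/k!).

f: a_k = -1, -2, -2, -4/3, -2/3, -4/15, -4/45, -8/315, …
L₀ from L_f via x↦r, Dx↦r'^{-1}Dx.
Derive L from L₀ (diff closure).
L = -8·x + (-1 - 4·x - 4·x^2)·Dx  (order 1).
h: a_k = -4, 0, 16, -128/3, 64, -512/15, -1280/9, 65536/105, …
ICs: h(0) = -4.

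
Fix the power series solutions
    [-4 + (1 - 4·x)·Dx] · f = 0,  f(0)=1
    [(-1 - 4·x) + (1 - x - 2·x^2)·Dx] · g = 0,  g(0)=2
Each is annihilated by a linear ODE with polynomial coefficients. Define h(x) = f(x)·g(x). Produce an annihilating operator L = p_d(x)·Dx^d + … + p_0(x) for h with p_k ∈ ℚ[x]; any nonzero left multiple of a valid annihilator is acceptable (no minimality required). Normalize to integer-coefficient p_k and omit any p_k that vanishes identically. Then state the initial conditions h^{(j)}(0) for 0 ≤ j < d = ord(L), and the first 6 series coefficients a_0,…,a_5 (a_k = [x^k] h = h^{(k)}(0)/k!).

L = (-5 + 4·x + 24·x^2) + (1 - 5·x + 2·x^2 + 8·x^3)·Dx  (order 1).
h: a_k = 2, 10, 46, 194, 798, 3234, …
ICs: h(0) = 2.

f: a_k = 1, 4, 16, 64, 256, 1024, …
g: a_k = 2, 2, 6, 10, 22, 42, …
L₀ := L_f ⊗_s L_g (sym. prod.), ord ≤ 1.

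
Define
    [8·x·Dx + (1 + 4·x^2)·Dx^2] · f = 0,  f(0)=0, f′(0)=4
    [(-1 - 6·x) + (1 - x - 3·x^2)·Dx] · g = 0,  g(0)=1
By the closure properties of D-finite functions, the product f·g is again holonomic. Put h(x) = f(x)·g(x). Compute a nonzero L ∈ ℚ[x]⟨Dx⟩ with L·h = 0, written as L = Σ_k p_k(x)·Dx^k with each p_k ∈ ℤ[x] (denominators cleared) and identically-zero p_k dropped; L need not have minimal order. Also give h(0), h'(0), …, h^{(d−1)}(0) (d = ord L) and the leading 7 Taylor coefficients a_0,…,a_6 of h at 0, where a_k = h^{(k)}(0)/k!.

f: a_k = 0, 4, 0, -16/3, 0, 64/5, 0, …
g: a_k = 1, 1, 4, 7, 19, 40, 97, …
L₀ := L_f ⊗_s L_g (sym. prod.), ord ≤ 2.
L = (6 + 8·x + 72·x^2) + (2 + 4·x + 16·x^2 + 72·x^3)·Dx + (-1 + x - x^2 + 4·x^3 + 12·x^4)·Dx^2  (order 2).
h: a_k = 0, 4, 4, 32/3, 68/3, 1012/15, 2032/15, …
ICs: h(0) = 0, h′(0) = 4.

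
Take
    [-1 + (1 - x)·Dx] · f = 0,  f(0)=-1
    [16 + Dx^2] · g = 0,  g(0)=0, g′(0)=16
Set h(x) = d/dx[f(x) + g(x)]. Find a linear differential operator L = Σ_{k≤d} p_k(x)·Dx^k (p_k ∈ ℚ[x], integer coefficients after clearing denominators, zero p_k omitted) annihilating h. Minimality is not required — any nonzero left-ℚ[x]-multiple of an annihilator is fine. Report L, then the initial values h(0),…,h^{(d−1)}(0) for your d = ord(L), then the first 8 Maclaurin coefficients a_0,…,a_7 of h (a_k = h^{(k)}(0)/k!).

f: a_k = -1, -1, -1, -1, -1, -1, -1, -1, …
g: a_k = 0, 16, 0, -128/3, 0, 512/15, 0, -4096/315, …
h₀=f+g: left-lcm gives L₀, ord ≤ 3.
h₀' ⇒ L via d/dx closure of L₀.
L = (448 - 512·x + 256·x^2) + (-176 + 432·x - 384·x^2 + 128·x^3)·Dx + (28 - 32·x + 16·x^2)·Dx^2 + (-11 + 27·x - 24·x^2 + 8·x^3)·Dx^3  (order 3).
h: a_k = 15, -2, -131, -4, 497/3, -6, -4411/45, -8, …
ICs: h(0) = 15, h′(0) = -2, h′′(0) = -262.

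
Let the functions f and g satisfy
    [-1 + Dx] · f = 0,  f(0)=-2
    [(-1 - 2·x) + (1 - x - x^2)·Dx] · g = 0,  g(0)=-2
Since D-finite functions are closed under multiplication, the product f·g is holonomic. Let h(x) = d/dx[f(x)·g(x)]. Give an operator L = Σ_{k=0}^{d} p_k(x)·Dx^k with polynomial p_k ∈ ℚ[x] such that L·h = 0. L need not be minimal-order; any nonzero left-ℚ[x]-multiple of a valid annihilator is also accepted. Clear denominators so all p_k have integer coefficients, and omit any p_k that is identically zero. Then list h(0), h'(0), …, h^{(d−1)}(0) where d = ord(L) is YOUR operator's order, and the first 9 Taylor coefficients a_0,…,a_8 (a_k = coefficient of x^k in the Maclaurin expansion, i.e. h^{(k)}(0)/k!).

L = (7 + 6·x - x^2 - 2·x^3 + x^4) + (-2 + x + 4·x^2 - x^4)·Dx  (order 1).
h: a_k = 8, 28, 68, 442/3, 893/3, 17347/30, 98221/90, 2542969/1260, 2645039/720, …
ICs: h(0) = 8.

f: a_k = -2, -2, -1, -1/3, -1/12, -1/60, -1/360, -1/2520, -1/20160, …
g: a_k = -2, -2, -4, -6, -10, -16, -26, -42, -68, …
f·g: L₀ = L_f ⊗_s L_g, ord ≤ 1·1.
h₀' ⇒ L via d/dx closure of L₀.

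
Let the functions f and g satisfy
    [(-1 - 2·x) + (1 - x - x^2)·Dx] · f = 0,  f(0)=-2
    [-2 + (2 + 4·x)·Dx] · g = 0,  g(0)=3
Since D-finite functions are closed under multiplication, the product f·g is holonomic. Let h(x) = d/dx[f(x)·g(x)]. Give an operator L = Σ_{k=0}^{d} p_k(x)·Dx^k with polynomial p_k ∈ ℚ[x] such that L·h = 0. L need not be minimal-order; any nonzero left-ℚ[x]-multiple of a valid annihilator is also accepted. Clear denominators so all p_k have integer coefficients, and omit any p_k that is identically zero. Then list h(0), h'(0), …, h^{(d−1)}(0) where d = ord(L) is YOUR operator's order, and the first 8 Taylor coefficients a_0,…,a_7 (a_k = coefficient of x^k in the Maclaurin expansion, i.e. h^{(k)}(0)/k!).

L = (5 + 30·x + 45·x^2 + 30·x^3 + 15·x^4) + (-2 - 5·x + 10·x^3 + 15·x^4 + 6·x^5)·Dx  (order 1).
h: a_k = -12, -30, -90, -165, -765/2, -2637/4, -5565/4, -18465/8, …
ICs: h(0) = -12.

f: a_k = -2, -2, -4, -6, -10, -16, -26, -42, …
g: a_k = 3, 3, -3/2, 3/2, -15/8, 21/8, -63/16, 99/16, …
Sym-product of L_f,L_g gives L₀ (≤ ord 1).
Derive L from L₀ (diff closure).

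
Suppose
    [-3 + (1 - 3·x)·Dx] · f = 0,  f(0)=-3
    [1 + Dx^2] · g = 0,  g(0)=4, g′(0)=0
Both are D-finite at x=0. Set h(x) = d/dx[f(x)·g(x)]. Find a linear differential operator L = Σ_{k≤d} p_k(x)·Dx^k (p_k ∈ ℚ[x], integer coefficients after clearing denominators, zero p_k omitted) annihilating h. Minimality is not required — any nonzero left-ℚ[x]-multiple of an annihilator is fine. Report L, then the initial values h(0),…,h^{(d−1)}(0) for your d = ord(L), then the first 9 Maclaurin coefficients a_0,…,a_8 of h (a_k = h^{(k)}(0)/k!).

f: a_k = -3, -9, -27, -81, -243, -729, -2187, -6561, -19683, …
g: a_k = 4, 0, -2, 0, 1/6, 0, -1/180, 0, 1/10080, …
L₀ := L_f ⊗_s L_g (sym. prod.), ord ≤ 2.
Differentiate: ansatz ord ≤ ord L₀ ⇒ L.
L = (-17 - 6·x + 9·x^2) + (-6 + 18·x)·Dx + (1 - 6·x + 9·x^2)·Dx^2  (order 2).
h: a_k = -36, -204, -918, -3674, -27555/2, -495989/10, -3471923/20, -249978457/420, -2249806113/1120, …
ICs: h(0) = -36, h′(0) = -204.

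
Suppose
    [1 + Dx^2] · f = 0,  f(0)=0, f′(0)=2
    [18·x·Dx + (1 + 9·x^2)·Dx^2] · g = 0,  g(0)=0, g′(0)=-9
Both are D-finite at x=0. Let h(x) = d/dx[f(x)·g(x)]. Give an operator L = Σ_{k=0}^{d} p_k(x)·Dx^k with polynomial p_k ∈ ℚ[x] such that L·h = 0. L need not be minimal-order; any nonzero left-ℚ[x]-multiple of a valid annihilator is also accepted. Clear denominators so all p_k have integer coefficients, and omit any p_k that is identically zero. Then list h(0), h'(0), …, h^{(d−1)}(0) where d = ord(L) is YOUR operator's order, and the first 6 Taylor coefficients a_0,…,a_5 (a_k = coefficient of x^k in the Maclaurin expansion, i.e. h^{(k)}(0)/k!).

f: a_k = 0, 2, 0, -1/3, 0, 1/60, …
g: a_k = 0, -9, 0, 27, 0, -729/5, …
L₀ := L_f ⊗_s L_g (sym. prod.), ord ≤ 4.
Differentiate: ansatz ord ≤ ord L₀ ⇒ L.
L = (38998 + 738774·x^2 + 15162957·x^4 + 3032640·x^6 - 78732·x^8 - 1771470·x^10 + 531441·x^12) + (20772·x + 1033884·x^3 + 7902360·x^5 + 2624400·x^7 + 1180980·x^9 + 2125764·x^11)·Dx + (39368 + 755028·x^2 + 15369750·x^4 + 3887028·x^6 + 314928·x^8 - 1417176·x^10 + 1062882·x^12)·Dx^2 + (20772·x + 1033884·x^3 + 7902360·x^5 + 2624400·x^7 + 1180980·x^9 + 2125764·x^11)·Dx^3 + (370 + 16254·x^2 + 206793·x^4 + 854388·x^6 + 393660·x^8 + 354294·x^10 + 531441·x^12)·Dx^4  (order 4).
h: a_k = 0, -36, 0, 228, 0, -3609/2, …
ICs: h(0) = 0, h′(0) = -36, h′′(0) = 0, h′′′(0) = 1368.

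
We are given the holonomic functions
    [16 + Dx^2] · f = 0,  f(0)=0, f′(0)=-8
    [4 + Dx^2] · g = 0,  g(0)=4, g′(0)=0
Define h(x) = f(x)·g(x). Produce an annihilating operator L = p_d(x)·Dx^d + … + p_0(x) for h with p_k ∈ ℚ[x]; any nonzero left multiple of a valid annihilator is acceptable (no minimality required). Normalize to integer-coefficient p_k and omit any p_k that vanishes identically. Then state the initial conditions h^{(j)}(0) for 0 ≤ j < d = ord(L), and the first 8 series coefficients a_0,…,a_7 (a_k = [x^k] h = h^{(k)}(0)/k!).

L = 144 + 40·Dx^2 + Dx^4  (order 4).
h: a_k = 0, -32, 0, 448/3, 0, -3904/15, 0, 70016/315, …
ICs: h(0) = 0, h′(0) = -32, h′′(0) = 0, h′′′(0) = 896.

f: a_k = 0, -8, 0, 64/3, 0, -256/15, 0, 2048/315, …
g: a_k = 4, 0, -8, 0, 8/3, 0, -16/45, 0, …
Sym-product of L_f,L_g gives L₀ (≤ ord 4).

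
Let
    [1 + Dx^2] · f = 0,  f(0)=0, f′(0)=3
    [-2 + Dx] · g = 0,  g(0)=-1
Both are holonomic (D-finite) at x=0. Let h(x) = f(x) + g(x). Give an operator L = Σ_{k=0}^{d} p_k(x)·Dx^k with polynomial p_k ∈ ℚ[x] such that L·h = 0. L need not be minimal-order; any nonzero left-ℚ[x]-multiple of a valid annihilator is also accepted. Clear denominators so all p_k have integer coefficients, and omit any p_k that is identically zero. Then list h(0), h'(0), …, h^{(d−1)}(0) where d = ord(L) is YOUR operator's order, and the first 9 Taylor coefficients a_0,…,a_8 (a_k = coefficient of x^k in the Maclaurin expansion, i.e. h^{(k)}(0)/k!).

f: a_k = 0, 3, 0, -1/2, 0, 1/40, 0, -1/1680, 0, …
g: a_k = -1, -2, -2, -4/3, -2/3, -4/15, -4/45, -8/315, -2/315, …
h₀=f+g: left-lcm gives L₀, ord ≤ 3.
L = -2 + Dx - 2·Dx^2 + Dx^3  (order 3).
h: a_k = -1, 1, -2, -11/6, -2/3, -29/120, -4/45, -131/5040, -2/315, …
ICs: h(0) = -1, h′(0) = 1, h′′(0) = -4.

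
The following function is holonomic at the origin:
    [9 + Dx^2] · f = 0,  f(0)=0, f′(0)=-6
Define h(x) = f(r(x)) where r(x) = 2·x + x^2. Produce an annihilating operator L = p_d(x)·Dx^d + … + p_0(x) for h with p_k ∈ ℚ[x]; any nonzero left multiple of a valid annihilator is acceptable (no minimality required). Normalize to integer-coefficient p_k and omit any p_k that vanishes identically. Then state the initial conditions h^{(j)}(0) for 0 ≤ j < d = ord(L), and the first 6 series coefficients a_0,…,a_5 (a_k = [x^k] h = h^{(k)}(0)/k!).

f: a_k = 0, -6, 0, 9, 0, -81/20, …
Change of var in L_f (x↦r) gives L₀.
L = (36 + 108·x + 108·x^2 + 36·x^3) - Dx + (1 + x)·Dx^2  (order 2).
h: a_k = 0, -12, -6, 72, 108, -378/5, …
ICs: h(0) = 0, h′(0) = -12.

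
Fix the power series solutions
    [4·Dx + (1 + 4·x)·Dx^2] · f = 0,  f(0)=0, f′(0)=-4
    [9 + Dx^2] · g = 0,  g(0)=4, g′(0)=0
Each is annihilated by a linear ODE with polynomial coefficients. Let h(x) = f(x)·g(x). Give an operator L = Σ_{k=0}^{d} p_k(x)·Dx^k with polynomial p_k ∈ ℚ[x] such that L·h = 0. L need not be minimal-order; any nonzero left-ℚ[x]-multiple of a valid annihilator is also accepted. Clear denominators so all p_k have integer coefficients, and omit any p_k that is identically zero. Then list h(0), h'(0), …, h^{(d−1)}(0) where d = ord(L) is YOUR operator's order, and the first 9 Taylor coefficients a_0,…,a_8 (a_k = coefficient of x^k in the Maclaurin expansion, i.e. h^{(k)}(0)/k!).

f: a_k = 0, -4, 8, -64/3, 64, -1024/5, 2048/3, -16384/7, 8192, …
g: a_k = 4, 0, -18, 0, 27/2, 0, -81/20, 0, 729/1120, …
Sym-product of L_f,L_g gives L₀ (≤ ord 4).
L = (-2043 - 1296·x + 44064·x^2 + 186624·x^3 + 186624·x^4) + (72 + 5472·x + 31104·x^2 + 41472·x^3)·Dx + (-182 + 864·x + 12096·x^2 + 41472·x^3 + 41472·x^4)·Dx^2 + (8 + 608·x + 3456·x^2 + 4608·x^3)·Dx^3 + (5 + 112·x + 800·x^2 + 2304·x^3 + 2304·x^4)·Dx^4  (order 4).
h: a_k = 0, -16, 32, -40/3, 112, -2446/5, 5060/3, -208169/35, 106558/5, …
ICs: h(0) = 0, h′(0) = -16, h′′(0) = 64, h′′′(0) = -80.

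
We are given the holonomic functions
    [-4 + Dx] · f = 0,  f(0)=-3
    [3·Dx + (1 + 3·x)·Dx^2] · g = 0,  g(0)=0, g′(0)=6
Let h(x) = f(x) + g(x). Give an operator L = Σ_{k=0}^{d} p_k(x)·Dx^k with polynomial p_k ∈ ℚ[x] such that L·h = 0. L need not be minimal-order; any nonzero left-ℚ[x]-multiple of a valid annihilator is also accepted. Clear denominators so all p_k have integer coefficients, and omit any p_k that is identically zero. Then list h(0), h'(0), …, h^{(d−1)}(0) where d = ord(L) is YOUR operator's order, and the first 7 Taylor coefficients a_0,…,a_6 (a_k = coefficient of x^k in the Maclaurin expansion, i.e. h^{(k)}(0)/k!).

f: a_k = -3, -12, -24, -32, -32, -128/5, -256/15, …
g: a_k = 0, 6, -9, 18, -81/2, 486/5, -243, …
Sum ⇒ L₀ = lclm(L_f,L_g) in ℚ(x)⟨Dx⟩.
L = (-120 - 144·x)·Dx + (2 - 96·x - 144·x^2)·Dx^2 + (7 + 33·x + 36·x^2)·Dx^3  (order 3).
h: a_k = -3, -6, -33, -14, -145/2, 358/5, -3901/15, …
ICs: h(0) = -3, h′(0) = -6, h′′(0) = -66.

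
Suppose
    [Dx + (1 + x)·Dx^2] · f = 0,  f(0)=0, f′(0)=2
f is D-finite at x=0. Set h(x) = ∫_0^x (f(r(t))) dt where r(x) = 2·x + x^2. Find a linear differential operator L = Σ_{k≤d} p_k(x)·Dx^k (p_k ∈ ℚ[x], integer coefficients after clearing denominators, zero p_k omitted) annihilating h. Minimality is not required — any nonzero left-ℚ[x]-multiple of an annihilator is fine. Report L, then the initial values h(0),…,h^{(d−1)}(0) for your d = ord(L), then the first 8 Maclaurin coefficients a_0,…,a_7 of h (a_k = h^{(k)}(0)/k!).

L = Dx^2 + (1 + x)·Dx^3  (order 3).
h: a_k = 0, 0, 2, -2/3, 1/3, -1/5, 2/15, -2/21, …
ICs: h(0) = 0, h′(0) = 0, h′′(0) = 4.

f: a_k = 0, 2, -1, 2/3, -1/2, 2/5, -1/3, 2/7, …
f∘r: x↦r, Dx↦Dx/r' in L_f ⇒ L₀.
h=∫h₀ ⇒ L = L₀·Dx.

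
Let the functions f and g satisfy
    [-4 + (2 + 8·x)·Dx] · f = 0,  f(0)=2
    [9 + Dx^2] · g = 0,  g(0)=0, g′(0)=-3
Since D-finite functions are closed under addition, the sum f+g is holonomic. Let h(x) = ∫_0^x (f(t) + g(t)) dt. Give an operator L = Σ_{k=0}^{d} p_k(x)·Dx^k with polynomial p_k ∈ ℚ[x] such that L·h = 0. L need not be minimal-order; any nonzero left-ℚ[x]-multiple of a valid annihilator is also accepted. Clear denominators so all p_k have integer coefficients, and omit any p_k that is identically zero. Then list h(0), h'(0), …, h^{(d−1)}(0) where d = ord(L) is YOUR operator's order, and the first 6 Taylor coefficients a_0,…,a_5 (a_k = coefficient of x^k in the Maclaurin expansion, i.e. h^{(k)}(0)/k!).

L = (-378 - 1296·x - 2592·x^2)·Dx + (45 + 828·x + 3888·x^2 + 5184·x^3)·Dx^2 + (-42 - 144·x - 288·x^2)·Dx^3 + (5 + 92·x + 432·x^2 + 576·x^3)·Dx^4  (order 4).
h: a_k = 0, 2, 1/2, -4/3, 25/8, -4, …
ICs: h(0) = 0, h′(0) = 2, h′′(0) = 1, h′′′(0) = -8.

f: a_k = 2, 4, -4, 8, -20, 56, …
g: a_k = 0, -3, 0, 9/2, 0, -81/40, …
Sum ⇒ L₀ = lclm(L_f,L_g) in ℚ(x)⟨Dx⟩.
Integrate: L := L₀·Dx.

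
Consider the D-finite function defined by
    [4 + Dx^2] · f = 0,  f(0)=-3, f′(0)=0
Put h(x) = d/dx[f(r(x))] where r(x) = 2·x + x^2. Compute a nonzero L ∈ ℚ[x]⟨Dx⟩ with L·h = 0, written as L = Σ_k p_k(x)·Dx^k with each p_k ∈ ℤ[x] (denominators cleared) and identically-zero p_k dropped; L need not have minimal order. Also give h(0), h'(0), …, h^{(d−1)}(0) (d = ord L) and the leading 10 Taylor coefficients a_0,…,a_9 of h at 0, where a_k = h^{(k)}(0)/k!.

f: a_k = -3, 0, 6, 0, -2, 0, 4/15, 0, -2/105, 0, …
Change of var in L_f (x↦r) gives L₀.
Derive L from L₀ (diff closure).
L = (19 + 64·x + 96·x^2 + 64·x^3 + 16·x^4) + (-3 - 3·x)·Dx + (1 + 2·x + x^2)·Dx^2  (order 2).
h: a_k = 0, 48, 72, -104, -320, -928/5, 1232/5, 47984/105, 7296/35, -163168/945, …
ICs: h(0) = 0, h′(0) = 48.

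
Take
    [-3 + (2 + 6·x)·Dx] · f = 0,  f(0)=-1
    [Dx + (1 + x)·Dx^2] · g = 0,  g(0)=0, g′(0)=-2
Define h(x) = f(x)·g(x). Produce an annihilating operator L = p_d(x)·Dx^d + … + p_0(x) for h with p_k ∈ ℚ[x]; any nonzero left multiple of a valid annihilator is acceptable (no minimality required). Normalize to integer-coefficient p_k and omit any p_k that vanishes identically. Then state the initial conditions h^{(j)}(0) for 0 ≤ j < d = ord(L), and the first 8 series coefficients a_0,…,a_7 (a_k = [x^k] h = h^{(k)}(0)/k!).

L = (21 + 9·x) + (-8 - 24·x)·Dx + (4 + 28·x + 60·x^2 + 36·x^3)·Dx^2  (order 2).
h: a_k = 0, 2, 2, -37/12, 5, -2917/320, 17671/960, -719709/17920, …
ICs: h(0) = 0, h′(0) = 2.

f: a_k = -1, -3/2, 9/8, -27/16, 405/128, -1701/256, 15309/1024, -72171/2048, …
g: a_k = 0, -2, 1, -2/3, 1/2, -2/5, 1/3, -2/7, …
f·g: L₀ = L_f ⊗_s L_g, ord ≤ 1·2.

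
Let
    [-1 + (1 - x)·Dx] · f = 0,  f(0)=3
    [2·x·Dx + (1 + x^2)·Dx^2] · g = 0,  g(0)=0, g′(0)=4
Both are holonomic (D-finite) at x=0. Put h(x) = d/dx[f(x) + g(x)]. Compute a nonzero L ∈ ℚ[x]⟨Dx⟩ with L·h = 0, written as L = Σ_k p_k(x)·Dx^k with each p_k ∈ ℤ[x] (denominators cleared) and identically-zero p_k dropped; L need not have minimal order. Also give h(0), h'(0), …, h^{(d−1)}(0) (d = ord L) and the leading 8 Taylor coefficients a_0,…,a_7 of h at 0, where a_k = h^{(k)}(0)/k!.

L = (-2 + 8·x + 6·x^2) + (4 - 2·x + 4·x^2 + 6·x^3)·Dx + (-1 + x^4)·Dx^2  (order 2).
h: a_k = 7, 6, 5, 12, 19, 18, 17, 24, …
ICs: h(0) = 7, h′(0) = 6.

f: a_k = 3, 3, 3, 3, 3, 3, 3, 3, …
g: a_k = 0, 4, 0, -4/3, 0, 4/5, 0, -4/7, …
f+g: L₀ = lclm(L_f,L_g), ord ≤ 1+2.
Derive L from L₀ (diff closure).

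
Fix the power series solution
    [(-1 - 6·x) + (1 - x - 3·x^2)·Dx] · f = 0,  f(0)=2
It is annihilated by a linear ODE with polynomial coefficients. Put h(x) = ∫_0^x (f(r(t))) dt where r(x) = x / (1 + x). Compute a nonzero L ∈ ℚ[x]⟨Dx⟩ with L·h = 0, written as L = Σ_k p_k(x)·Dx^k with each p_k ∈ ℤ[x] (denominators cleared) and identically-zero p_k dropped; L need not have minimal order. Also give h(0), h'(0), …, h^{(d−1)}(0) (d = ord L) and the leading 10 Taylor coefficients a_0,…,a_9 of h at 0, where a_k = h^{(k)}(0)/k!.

f: a_k = 2, 2, 8, 14, 38, 80, 194, 434, 1016, 2318, …
h₀=f(r): pull back L_f along r ⇒ L₀.
∫: right-multiply L₀ by Dx.
L = (1 + 7·x)·Dx + (-1 - 2·x + 2·x^2 + 3·x^3)·Dx^2  (order 2).
h: a_k = 0, 2, 1, 2, 0, 18/5, -3, 72/7, -63/4, 38, …
ICs: h(0) = 0, h′(0) = 2.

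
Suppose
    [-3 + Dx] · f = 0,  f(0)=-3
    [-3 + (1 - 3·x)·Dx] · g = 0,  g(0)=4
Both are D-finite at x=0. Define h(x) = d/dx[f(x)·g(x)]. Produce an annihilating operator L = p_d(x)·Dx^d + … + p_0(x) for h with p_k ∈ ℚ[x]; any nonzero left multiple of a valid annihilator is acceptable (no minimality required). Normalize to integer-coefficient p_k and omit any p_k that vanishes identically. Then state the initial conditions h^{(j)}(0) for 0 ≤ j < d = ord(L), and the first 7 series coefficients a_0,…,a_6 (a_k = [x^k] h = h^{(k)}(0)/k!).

f: a_k = -3, -9, -27/2, -27/2, -81/8, -243/40, -243/80, …
g: a_k = 4, 12, 36, 108, 324, 972, 2916, …
Product ⇒ symmetric product L₀, ord ≤ 1.
h=h₀': d/dx-closure on L₀ ⇒ L.
L = (15 - 36·x + 27·x^2) + (-2 + 9·x - 9·x^2)·Dx  (order 1).
h: a_k = -72, -540, -2592, -10530, -39609, -1426653/10, -499365, …
ICs: h(0) = -72.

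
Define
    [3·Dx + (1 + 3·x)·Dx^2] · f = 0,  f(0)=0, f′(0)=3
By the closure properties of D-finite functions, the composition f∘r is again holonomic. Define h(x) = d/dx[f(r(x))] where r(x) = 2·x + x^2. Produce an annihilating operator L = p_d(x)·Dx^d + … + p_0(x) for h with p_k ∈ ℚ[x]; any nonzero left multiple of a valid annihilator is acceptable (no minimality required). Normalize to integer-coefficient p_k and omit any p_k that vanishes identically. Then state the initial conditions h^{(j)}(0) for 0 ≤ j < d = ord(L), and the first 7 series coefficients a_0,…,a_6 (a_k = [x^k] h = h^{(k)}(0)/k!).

L = (5 + 6·x + 3·x^2) + (1 + 7·x + 9·x^2 + 3·x^3)·Dx  (order 1).
h: a_k = 6, -30, 162, -882, 4806, -26190, 142722, …
ICs: h(0) = 6.

f: a_k = 0, 3, -9/2, 9, -81/4, 243/5, -243/2, …
Substitute x→r, Dx→(1/r')Dx; clear ⇒ L₀.
Differentiate: ansatz ord ≤ ord L₀ ⇒ L.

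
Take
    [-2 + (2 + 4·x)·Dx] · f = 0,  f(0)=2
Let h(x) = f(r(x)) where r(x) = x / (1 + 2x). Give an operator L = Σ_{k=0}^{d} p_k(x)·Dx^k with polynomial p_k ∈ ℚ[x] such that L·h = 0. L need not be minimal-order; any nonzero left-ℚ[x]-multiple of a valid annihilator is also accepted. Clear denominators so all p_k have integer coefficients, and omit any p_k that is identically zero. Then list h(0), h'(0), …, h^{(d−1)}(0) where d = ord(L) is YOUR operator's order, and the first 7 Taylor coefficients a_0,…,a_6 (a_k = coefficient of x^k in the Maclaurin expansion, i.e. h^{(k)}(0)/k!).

L = -1 + (1 + 6·x + 8·x^2)·Dx  (order 1).
h: a_k = 2, 2, -5, 13, -141/4, 399/4, -2353/8, …
ICs: h(0) = 2.

f: a_k = 2, 2, -1, 1, -5/4, 7/4, -21/8, …
L₀ from L_f via x↦r, Dx↦r'^{-1}Dx.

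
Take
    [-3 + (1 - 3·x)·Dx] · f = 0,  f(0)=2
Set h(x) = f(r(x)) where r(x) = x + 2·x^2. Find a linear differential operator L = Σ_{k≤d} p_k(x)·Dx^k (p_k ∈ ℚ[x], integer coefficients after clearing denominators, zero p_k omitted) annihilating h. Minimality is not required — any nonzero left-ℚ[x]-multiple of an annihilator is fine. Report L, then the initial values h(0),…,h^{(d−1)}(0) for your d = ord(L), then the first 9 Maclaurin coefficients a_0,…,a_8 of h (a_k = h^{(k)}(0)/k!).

f: a_k = 2, 6, 18, 54, 162, 486, 1458, 4374, 13122, …
L₀ from L_f via x↦r, Dx↦r'^{-1}Dx.
L = (3 + 12·x) + (-1 + 3·x + 6·x^2)·Dx  (order 1).
h: a_k = 2, 6, 30, 126, 558, 2430, 10638, 46494, 203310, …
ICs: h(0) = 2.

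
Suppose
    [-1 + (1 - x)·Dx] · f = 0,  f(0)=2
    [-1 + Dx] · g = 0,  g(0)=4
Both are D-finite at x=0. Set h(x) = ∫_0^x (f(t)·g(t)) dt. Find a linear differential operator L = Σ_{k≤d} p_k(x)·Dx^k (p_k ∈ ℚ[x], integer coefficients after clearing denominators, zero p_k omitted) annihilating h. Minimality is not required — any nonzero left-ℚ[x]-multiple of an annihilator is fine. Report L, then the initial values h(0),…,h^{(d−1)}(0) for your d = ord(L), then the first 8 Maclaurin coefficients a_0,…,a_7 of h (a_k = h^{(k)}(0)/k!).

f: a_k = 2, 2, 2, 2, 2, 2, 2, 2, …
g: a_k = 4, 4, 2, 2/3, 1/6, 1/30, 1/180, 1/1260, …
f·g: L₀ = L_f ⊗_s L_g, ord ≤ 1·1.
∫: right-multiply L₀ by Dx.
L = (2 - x)·Dx + (-1 + x)·Dx^2  (order 2).
h: a_k = 0, 8, 8, 20/3, 16/3, 13/3, 163/45, 1957/630, …
ICs: h(0) = 0, h′(0) = 8.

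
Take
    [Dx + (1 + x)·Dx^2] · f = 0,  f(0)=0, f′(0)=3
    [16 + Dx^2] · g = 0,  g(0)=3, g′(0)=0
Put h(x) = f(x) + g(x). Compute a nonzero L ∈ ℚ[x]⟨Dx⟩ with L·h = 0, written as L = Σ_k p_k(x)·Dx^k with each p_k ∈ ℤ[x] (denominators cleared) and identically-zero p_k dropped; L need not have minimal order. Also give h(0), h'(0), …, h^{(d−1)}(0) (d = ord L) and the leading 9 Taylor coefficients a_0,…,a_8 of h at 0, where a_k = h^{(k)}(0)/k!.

f: a_k = 0, 3, -3/2, 1, -3/4, 3/5, -1/2, 3/7, -3/8, …
g: a_k = 3, 0, -24, 0, 32, 0, -256/15, 0, 512/105, …
f+g: L₀ = lclm(L_f,L_g), ord ≤ 2+2.
L = (176 + 256·x + 128·x^2)·Dx + (144 + 400·x + 384·x^2 + 128·x^3)·Dx^2 + (11 + 16·x + 8·x^2)·Dx^3 + (9 + 25·x + 24·x^2 + 8·x^3)·Dx^4  (order 4).
h: a_k = 3, 3, -51/2, 1, 125/4, 3/5, -527/30, 3/7, 3781/840, …
ICs: h(0) = 3, h′(0) = 3, h′′(0) = -51, h′′′(0) = 6.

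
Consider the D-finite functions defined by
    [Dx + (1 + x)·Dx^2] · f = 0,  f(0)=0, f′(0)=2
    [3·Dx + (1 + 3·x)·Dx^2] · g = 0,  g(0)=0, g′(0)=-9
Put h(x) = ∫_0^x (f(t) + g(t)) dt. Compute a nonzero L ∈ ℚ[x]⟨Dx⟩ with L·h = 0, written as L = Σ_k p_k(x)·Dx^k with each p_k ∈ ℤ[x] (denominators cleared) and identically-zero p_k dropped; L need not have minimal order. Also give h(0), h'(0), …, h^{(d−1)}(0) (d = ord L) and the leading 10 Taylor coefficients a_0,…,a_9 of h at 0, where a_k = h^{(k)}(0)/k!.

f: a_k = 0, 2, -1, 2/3, -1/2, 2/5, -1/3, 2/7, -1/4, 2/9, …
g: a_k = 0, -9, 27/2, -27, 243/4, -729/5, 729/2, -6561/7, 19683/8, -6561, …
L₀ := lclm(L_f,L_g); ord L₀ ≤ 2+2.
h=∫₀ˣh₀: take L = L₀·Dx.
L = 6·Dx^2 + (8 + 12·x)·Dx^3 + (1 + 4·x + 3·x^2)·Dx^4  (order 4).
h: a_k = 0, 0, -7/2, 25/6, -79/12, 241/20, -727/30, 2185/42, -937/8, 19681/72, …
ICs: h(0) = 0, h′(0) = 0, h′′(0) = -7, h′′′(0) = 25.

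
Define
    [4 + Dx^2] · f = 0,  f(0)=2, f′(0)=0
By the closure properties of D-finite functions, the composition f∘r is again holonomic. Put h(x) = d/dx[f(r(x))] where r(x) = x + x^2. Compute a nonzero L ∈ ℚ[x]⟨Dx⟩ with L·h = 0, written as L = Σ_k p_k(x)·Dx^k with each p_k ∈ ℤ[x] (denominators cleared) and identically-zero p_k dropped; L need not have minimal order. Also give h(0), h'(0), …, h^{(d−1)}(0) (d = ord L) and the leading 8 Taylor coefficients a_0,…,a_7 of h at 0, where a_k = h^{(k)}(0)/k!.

f: a_k = 2, 0, -4, 0, 4/3, 0, -8/45, 0, …
Substitute x→r, Dx→(1/r')Dx; clear ⇒ L₀.
h₀' ⇒ L via d/dx closure of L₀.
L = (16 + 32·x + 96·x^2 + 128·x^3 + 64·x^4) + (-6 - 12·x)·Dx + (1 + 4·x + 4·x^2)·Dx^2  (order 2).
h: a_k = 0, -8, -24, -32/3, 80/3, 704/15, 448/15, -3328/315, …
ICs: h(0) = 0, h′(0) = -8.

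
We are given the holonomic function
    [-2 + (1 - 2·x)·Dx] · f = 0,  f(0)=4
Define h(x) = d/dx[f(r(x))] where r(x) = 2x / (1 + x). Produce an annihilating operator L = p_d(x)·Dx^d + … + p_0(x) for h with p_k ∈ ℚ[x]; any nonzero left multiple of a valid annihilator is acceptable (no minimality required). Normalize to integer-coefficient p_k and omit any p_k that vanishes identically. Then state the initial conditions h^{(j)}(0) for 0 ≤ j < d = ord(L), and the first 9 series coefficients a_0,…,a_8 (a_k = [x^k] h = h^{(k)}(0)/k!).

L = 6 + (-1 + 3·x)·Dx  (order 1).
h: a_k = 16, 96, 432, 1728, 6480, 23328, 81648, 279936, 944784, …
ICs: h(0) = 16.

f: a_k = 4, 8, 16, 32, 64, 128, 256, 512, 1024, …
h₀=f(r): pull back L_f along r ⇒ L₀.
h=h₀': d/dx-closure on L₀ ⇒ L.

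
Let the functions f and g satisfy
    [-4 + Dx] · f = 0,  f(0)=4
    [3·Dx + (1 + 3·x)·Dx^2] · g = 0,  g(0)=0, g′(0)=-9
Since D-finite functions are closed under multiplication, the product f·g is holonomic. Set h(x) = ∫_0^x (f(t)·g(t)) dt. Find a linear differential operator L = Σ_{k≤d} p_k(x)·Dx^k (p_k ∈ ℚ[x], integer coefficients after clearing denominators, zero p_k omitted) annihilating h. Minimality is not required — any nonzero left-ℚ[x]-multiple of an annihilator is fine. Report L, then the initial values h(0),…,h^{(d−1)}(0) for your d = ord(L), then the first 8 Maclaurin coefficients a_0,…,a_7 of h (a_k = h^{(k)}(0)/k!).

L = (4 + 48·x)·Dx + (-5 - 24·x)·Dx^2 + (1 + 3·x)·Dx^3  (order 3).
h: a_k = 0, 0, -18, -30, -45, -141/5, -236/5, 186/7, …
ICs: h(0) = 0, h′(0) = 0, h′′(0) = -36.

f: a_k = 4, 16, 32, 128/3, 128/3, 512/15, 1024/45, 4096/315, …
g: a_k = 0, -9, 27/2, -27, 243/4, -729/5, 729/2, -6561/7, …
f·g: L₀ = L_f ⊗_s L_g, ord ≤ 1·2.
Integrate: L := L₀·Dx.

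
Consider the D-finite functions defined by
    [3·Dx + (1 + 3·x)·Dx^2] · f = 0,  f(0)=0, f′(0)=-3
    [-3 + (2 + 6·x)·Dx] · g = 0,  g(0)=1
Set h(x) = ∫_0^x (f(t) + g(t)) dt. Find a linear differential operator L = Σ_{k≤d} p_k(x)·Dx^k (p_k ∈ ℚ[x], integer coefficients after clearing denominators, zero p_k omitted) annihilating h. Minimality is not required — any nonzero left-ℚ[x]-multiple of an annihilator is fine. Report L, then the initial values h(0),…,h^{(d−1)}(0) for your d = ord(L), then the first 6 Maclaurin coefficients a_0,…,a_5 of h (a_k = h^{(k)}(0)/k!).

L = 9·Dx^2 + (15 + 45·x)·Dx^3 + (2 + 12·x + 18·x^2)·Dx^4  (order 4).
h: a_k = 0, 1, -3/4, 9/8, -117/64, 2187/640, …
ICs: h(0) = 0, h′(0) = 1, h′′(0) = -3/2, h′′′(0) = 27/4.

f: a_k = 0, -3, 9/2, -9, 81/4, -243/5, …
g: a_k = 1, 3/2, -9/8, 27/16, -405/128, 1701/256, …
Sum ⇒ L₀ = lclm(L_f,L_g) in ℚ(x)⟨Dx⟩.
h=∫h₀ ⇒ L = L₀·Dx.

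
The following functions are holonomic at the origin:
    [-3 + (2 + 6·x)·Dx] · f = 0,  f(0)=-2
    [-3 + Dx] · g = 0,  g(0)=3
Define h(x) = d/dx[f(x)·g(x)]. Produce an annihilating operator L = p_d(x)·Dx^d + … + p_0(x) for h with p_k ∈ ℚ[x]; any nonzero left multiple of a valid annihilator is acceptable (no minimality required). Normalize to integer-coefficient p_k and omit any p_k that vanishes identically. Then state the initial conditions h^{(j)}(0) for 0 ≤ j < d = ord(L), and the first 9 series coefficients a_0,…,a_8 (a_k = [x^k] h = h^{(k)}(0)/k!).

L = (7 + 36·x + 36·x^2) + (-2 - 10·x - 12·x^2)·Dx  (order 1).
h: a_k = -27, -189/2, -1377/8, -2673/16, -26001/128, 64881/1280, -2456001/5120, 86498037/71680, -582964533/163840, …
ICs: h(0) = -27.

f: a_k = -2, -3, 9/4, -27/8, 405/64, -1701/128, 15309/512, -72171/1024, 2814669/16384, …
g: a_k = 3, 9, 27/2, 27/2, 81/8, 243/40, 243/80, 729/560, 2187/4480, …
Sym-product of L_f,L_g gives L₀ (≤ ord 1).
h₀' ⇒ L via d/dx closure of L₀.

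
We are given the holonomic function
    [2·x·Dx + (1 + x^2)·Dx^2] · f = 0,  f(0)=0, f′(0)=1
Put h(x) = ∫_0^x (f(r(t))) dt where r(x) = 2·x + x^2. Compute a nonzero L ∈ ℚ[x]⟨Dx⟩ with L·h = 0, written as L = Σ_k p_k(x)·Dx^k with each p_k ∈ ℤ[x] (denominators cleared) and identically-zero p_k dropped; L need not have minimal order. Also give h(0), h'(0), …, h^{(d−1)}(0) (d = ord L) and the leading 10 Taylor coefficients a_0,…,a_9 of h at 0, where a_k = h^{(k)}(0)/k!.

f: a_k = 0, 1, 0, -1/3, 0, 1/5, 0, -1/7, 0, 1/9, …
h₀=f(r): pull back L_f along r ⇒ L₀.
∫: right-multiply L₀ by Dx.
L = (-1 + 8·x + 16·x^2 + 12·x^3 + 3·x^4)·Dx^2 + (1 + x + 4·x^2 + 8·x^3 + 5·x^4 + x^5)·Dx^3  (order 3).
h: a_k = 0, 0, 1, 1/3, -2/3, -4/5, 11/15, 47/21, -2/7, -56/9, …
ICs: h(0) = 0, h′(0) = 0, h′′(0) = 2.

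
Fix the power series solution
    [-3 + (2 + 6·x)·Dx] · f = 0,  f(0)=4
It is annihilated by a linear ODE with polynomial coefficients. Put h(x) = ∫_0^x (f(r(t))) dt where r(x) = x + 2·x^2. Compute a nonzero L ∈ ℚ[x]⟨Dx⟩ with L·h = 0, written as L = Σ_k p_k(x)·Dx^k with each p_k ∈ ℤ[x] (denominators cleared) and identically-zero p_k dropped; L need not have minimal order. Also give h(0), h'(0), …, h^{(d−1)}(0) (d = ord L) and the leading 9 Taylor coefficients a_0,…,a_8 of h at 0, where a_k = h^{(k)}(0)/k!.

f: a_k = 4, 6, -9/2, 27/4, -405/32, 1701/64, -15309/256, 72171/512, -2814669/8192, …
h₀=f(r): pull back L_f along r ⇒ L₀.
∫: right-multiply L₀ by Dx.
L = (-3 - 12·x)·Dx + (2 + 6·x + 12·x^2)·Dx^2  (order 2).
h: a_k = 0, 4, 3, 5/2, -45/16, 63/32, 135/128, -11205/1792, 41715/4096, …
ICs: h(0) = 0, h′(0) = 4.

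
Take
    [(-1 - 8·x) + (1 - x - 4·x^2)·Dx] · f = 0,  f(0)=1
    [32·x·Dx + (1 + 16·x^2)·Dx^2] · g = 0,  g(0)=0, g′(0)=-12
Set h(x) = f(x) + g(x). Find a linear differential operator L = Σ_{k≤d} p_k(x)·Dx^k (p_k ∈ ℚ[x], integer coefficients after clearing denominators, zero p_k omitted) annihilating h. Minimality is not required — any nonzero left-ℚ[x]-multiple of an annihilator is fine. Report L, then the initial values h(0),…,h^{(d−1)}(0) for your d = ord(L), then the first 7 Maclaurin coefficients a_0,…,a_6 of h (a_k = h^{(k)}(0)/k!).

f: a_k = 1, 1, 5, 9, 29, 65, 181, …
g: a_k = 0, -12, 0, 64, 0, -3072/5, 0, …
h₀=f+g: left-lcm gives L₀, ord ≤ 3.
L = (-160 + 640·x + 14848·x^2 + 36864·x^3 + 178176·x^4 + 98304·x^6)·Dx + (43 + 336·x + 16·x^2 + 3072·x^3 + 35072·x^4 + 124928·x^5 + 12288·x^6 + 98304·x^7)·Dx^2 + (-5 - 23·x - 272·x^2 - 16·x^3 - 2368·x^4 + 5888·x^5 + 12288·x^6 + 4096·x^7 + 16384·x^8)·Dx^3  (order 3).
h: a_k = 1, -11, 5, 73, 29, -2747/5, 181, …
ICs: h(0) = 1, h′(0) = -11, h′′(0) = 10.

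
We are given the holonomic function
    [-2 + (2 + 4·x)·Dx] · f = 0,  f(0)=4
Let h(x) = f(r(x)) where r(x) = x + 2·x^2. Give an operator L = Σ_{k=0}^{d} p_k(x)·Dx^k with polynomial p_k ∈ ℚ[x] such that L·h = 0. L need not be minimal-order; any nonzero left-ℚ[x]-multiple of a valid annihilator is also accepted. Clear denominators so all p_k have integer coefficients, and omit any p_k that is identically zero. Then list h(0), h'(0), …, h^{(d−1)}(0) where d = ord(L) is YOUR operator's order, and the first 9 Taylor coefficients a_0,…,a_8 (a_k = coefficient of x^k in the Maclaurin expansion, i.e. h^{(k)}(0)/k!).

L = (-1 - 4·x) + (1 + 2·x + 4·x^2)·Dx  (order 1).
h: a_k = 4, 4, 6, -6, 3/2, 15/2, -57/4, 21/4, 867/32, …
ICs: h(0) = 4.

f: a_k = 4, 4, -2, 2, -5/2, 7/2, -21/4, 33/4, -429/32, …
f∘r: x↦r, Dx↦Dx/r' in L_f ⇒ L₀.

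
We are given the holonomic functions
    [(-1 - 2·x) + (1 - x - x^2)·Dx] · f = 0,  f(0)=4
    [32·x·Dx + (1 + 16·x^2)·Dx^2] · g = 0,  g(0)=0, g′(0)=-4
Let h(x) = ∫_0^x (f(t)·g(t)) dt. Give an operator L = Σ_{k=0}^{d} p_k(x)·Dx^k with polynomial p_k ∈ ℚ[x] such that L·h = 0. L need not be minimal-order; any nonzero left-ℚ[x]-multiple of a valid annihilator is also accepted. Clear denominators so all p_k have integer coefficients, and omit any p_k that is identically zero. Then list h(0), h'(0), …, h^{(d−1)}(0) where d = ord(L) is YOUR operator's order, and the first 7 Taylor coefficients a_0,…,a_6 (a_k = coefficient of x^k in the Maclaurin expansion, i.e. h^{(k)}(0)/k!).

L = (2 + 32·x + 96·x^2)·Dx + (2 - 28·x + 64·x^2 + 96·x^3)·Dx^2 + (-1 + x - 15·x^2 + 16·x^3 + 16·x^4)·Dx^3  (order 3).
h: a_k = 0, 0, -8, -16/3, 40/3, 112/15, -5464/45, …
ICs: h(0) = 0, h′(0) = 0, h′′(0) = -16.

f: a_k = 4, 4, 8, 12, 20, 32, 52, …
g: a_k = 0, -4, 0, 64/3, 0, -1024/5, 0, …
f·g: L₀ = L_f ⊗_s L_g, ord ≤ 1·2.
h=∫₀ˣh₀: take L = L₀·Dx.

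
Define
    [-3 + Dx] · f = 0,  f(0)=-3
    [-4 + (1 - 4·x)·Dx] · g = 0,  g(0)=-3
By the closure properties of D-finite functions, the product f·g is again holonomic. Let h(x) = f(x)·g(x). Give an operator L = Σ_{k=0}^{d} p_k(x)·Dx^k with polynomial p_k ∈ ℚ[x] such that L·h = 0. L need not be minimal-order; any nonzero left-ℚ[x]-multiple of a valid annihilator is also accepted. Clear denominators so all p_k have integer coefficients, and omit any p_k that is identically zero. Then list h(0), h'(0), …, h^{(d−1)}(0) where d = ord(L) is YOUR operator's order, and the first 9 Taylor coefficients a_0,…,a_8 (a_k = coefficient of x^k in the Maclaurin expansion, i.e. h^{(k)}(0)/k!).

L = (7 - 12·x) + (-1 + 4·x)·Dx  (order 1).
h: a_k = 9, 63, 585/2, 2421/2, 38979/8, 780309/40, 6243201/80, 34962363/112, 799140663/640, …
ICs: h(0) = 9.

f: a_k = -3, -9, -27/2, -27/2, -81/8, -243/40, -243/80, -729/560, -2187/4480, …
g: a_k = -3, -12, -48, -192, -768, -3072, -12288, -49152, -196608, …
Product ⇒ symmetric product L₀, ord ≤ 1.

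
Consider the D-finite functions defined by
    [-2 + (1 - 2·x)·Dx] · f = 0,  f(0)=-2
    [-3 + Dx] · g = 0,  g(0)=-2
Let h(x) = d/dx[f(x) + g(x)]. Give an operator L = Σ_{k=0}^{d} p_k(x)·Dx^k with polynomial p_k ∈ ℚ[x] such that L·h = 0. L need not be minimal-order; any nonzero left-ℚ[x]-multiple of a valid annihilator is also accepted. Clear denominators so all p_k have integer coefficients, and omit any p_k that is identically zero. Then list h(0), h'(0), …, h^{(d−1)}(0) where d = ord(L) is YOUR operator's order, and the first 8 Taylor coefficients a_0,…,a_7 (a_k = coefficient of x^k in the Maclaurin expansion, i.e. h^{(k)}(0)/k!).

L = (36 + 72·x) + (-15 - 36·x + 36·x^2)·Dx + (1 + 4·x - 12·x^2)·Dx^2  (order 2).
h: a_k = -10, -34, -75, -155, -1361/4, -15603/20, -71923/40, -1147609/280, …
ICs: h(0) = -10, h′(0) = -34.

f: a_k = -2, -4, -8, -16, -32, -64, -128, -256, …
g: a_k = -2, -6, -9, -9, -27/4, -81/20, -81/40, -243/280, …
Sum ⇒ L₀ = lclm(L_f,L_g) in ℚ(x)⟨Dx⟩.
Differentiate: ansatz ord ≤ ord L₀ ⇒ L.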